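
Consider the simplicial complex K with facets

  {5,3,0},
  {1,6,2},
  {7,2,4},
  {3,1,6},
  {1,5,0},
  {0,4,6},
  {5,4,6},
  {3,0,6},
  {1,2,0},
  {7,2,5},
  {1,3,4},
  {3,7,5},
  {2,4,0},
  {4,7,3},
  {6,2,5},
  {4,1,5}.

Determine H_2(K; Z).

Order the vertices as 0 < 1 < 2 < 3 < 4 < 5 < 6 < 7. Listing each simplex with vertices in this order, K has dimension 2 with simplices:

  0-simplices (8): [0], [1], [2], [3], [4], [5], [6], [7]
  1-simplices (24): (24 of them)
  2-simplices (16): [0,1,2], [0,1,5], [0,2,4], [0,3,5], [0,3,6], [0,4,6], [1,2,6], [1,3,4], [1,3,6], [1,4,5], [2,4,7], [2,5,6], [2,5,7], [3,4,7], [3,5,7], [4,5,6]

so the chain groups are C_0 ≅ Z^8, C_1 ≅ Z^24, C_2 ≅ Z^16.

∂_1: C_1 → C_0 sends each edge [p,q] (with p < q) to q − p.
The 8×24 boundary matrix has rank 7 and Smith normal form diag(1,1,1,1,1,1,1).

Boundary ∂_2: C_2 → C_1 sends each 2-simplex [p,q,r] to [q,r] − [p,r] + [p,q]. For instance
  ∂[0,4,6] = [4,6] − [0,6] + [0,4],
  ∂[0,1,2] = [1,2] − [0,2] + [0,1].
The 24×16 boundary matrix has rank 15 and Smith normal form diag(1,1,1,1,1,1,1,1,1,1,1,1,1,1,1).

Computing H_k = (kernel of ∂_k) / (image of ∂_{k+1}):

  H_2: rank ker ∂_2 − rank ∂_3 = (16 − 15) − 0 = 1, and there is no ∂_3, so H_2 = Z.

H_2 ≅ Z.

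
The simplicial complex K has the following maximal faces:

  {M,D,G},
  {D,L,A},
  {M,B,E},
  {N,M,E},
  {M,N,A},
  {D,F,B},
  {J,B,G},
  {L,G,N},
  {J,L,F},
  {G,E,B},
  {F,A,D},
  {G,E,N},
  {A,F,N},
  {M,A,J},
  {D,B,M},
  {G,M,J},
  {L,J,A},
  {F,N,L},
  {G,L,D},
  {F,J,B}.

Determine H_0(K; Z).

H_0 ≅ Z.

We work with the vertex ordering A < B < D < E < F < G < J < L < M < N. The simplices of K, each written with vertices in increasing order, are:

  0-simplices (10): A, B, D, E, F, G, J, L, M, N
  1-simplices (30): AD, AF, AJ, AL, AM, AN, BD, BE, BF, BG, BJ, BM, DF, DG, DL, DM, EG, EM, EN, FJ, FL, FN, GJ, GL, GM, GN, JL, JM, LN, MN
  2-simplices (20): ADF, ADL, AFN, AJL, AJM, AMN, BDF, BDM, BEG, BEM, BFJ, BGJ, DGL, DGM, EGN, EMN, FJL, FLN, GJM, GLN

so the chain groups are C_0 ≅ Z^10, C_1 ≅ Z^30, C_2 ≅ Z^20.

∂_1: C_1 → C_0 is given by ∂[p,q] = [q] − [p]. For instance
  ∂DL = L − D.
This gives a 10×30 integer matrix of rank 9; reducing to Smith normal form yields diagonal entries (1,1,1,1,1,1,1,1,1).

The boundary map ∂_2: C_2 → C_1 acts by ∂[p,q,r] = [q,r] − [p,r] + [p,q]. For instance
  ∂DGL = GL − DL + DG,
  ∂BDF = DF − BF + BD.
As a 30×20 matrix over Z this has rank 20, with invariant factors (1,1,1,1,1,1,1,1,1,1,1,1,1,1,1,1,1,1,1,2).

Computing H_k = (kernel of ∂_k) / (image of ∂_{k+1}):

  H_0: rank C_0 − rank ∂_1 = 10 − 9 = 1, and the invariant factors of ∂_1 are all 1, so H_0 = Z.

(K is a triangulation of the Klein bottle.)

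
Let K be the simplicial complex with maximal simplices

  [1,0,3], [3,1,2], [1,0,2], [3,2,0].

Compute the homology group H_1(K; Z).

Take the total order 0 < 1 < 2 < 3 on the vertex set. Then K (dimension 2) consists of the simplices:

  0-simplices (4): [0], [1], [2], [3]
  1-simplices (6): [0,1], [0,2], [0,3], [1,2], [1,3], [2,3]
  2-simplices (4): [0,1,2], [0,1,3], [0,2,3], [1,2,3]

so the chain groups are C_0 ≅ Z^4, C_1 ≅ Z^6, C_2 ≅ Z^4.

∂_1: C_1 → C_0 sends each edge [p,q] (with p < q) to q − p.
The resulting 4×6 matrix has rank 3, and its Smith normal form has invariant factors (1,1,1).

∂_2: C_2 → C_1 acts by ∂[p,q,r] = [q,r] − [p,r] + [p,q]. For instance
  ∂[0,1,2] = [1,2] − [0,2] + [0,1],
  ∂[1,2,3] = [2,3] − [1,3] + [1,2].
The resulting 6×4 matrix has rank 3, and its Smith normal form has invariant factors (1,1,1).

Reading off H_k = ker ∂_k / im ∂_{k+1}:

  H_1: rank ker ∂_1 − rank ∂_2 = (6 − 3) − 3 = 0, and the invariant factors of ∂_2 are all 1, so H_1 = 0.

H_1 = 0.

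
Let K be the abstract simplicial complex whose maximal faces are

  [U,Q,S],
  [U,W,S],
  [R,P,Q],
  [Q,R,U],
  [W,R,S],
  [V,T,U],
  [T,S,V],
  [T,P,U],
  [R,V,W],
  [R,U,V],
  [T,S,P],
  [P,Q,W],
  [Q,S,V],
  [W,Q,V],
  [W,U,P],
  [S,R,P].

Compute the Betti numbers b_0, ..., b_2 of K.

Fix the vertex order P < Q < R < S < T < U < V < W and write every simplex with vertices in increasing order. Then dim K = 2 and the simplices of K are:

  0-simplices (8): P, Q, R, S, T, U, V, W
  1-simplices (24): PQ, PR, PS, PT, PU, PW, QR, QS, QU, QV, QW, RS, RU, RV, RW, ST, SU, SV, SW, TU, TV, UV, UW, VW
  2-simplices (16): PQR, PQW, PRS, PST, PTU, PUW, QRU, QSU, QSV, QVW, RSW, RUV, RVW, STV, SUW, TUV

Hence C_0 ≅ Z^8, C_1 ≅ Z^24, C_2 ≅ Z^16.

Boundary ∂_1: C_1 → C_0 sends each edge [p,q] (with p < q) to q − p.
The resulting 8×24 matrix has rank 7, and its Smith normal form has invariant factors (1,1,1,1,1,1,1).

∂_2: C_2 → C_1 sends each 2-simplex [p,q,r] to [q,r] − [p,r] + [p,q]. For instance
  ∂STV = TV − SV + ST,
  ∂RSW = SW − RW + RS.
This gives a 24×16 integer matrix of rank 15; reducing to Smith normal form yields diagonal entries (1,1,1,1,1,1,1,1,1,1,1,1,1,1,1).

Computing H_k = (kernel of ∂_k) / (image of ∂_{k+1}):

  H_0: rank C_0 − rank ∂_1 = 8 − 7 = 1, and the invariant factors of ∂_1 are all 1, so H_0 = Z.
  H_1: rank ker ∂_1 − rank ∂_2 = (24 − 7) − 15 = 2, and the invariant factors of ∂_2 are all 1, so H_1 = Z^2.
  H_2: rank ker ∂_2 − rank ∂_3 = (16 − 15) − 0 = 1, and there is no ∂_3, so H_2 = Z.

(K is a triangulation of the torus T^2.)

Hence the Betti numbers are b_0 = 1, b_1 = 2, b_2 = 1.

b_0 = 1, b_1 = 2, b_2 = 1.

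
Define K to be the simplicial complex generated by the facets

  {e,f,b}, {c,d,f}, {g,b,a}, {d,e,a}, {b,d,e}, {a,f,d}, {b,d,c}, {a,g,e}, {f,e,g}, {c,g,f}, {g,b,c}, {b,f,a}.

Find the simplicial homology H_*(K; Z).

H_0 ≅ Z,  H_1 ≅ Z_2,  H_2 = 0.

We work with the vertex ordering a < b < c < d < e < f < g. The simplices of K, each written with vertices in increasing order, are:

  0-simplices (7): a, b, c, d, e, f, g
  1-simplices (18): ab, ad, ae, af, ag, bc, bd, be, bf, bg, cd, cf, cg, de, df, ef, eg, fg
  2-simplices (12): abf, abg, ade, adf, aeg, bcd, bcg, bde, bef, cdf, cfg, efg

giving chain groups C_0 ≅ Z^7, C_1 ≅ Z^18, C_2 ≅ Z^12.

Boundary ∂_1: C_1 → C_0 maps an edge to its endpoints' difference, ∂[p,q] = q − p. For instance
  ∂cf = f − c.
This gives a 7×18 integer matrix of rank 6; reducing to Smith normal form yields diagonal entries (1,1,1,1,1,1).

Boundary ∂_2: C_2 → C_1 maps a triangle to the signed sum of its edges. For instance
  ∂aeg = eg − ag + ae,
  ∂bcd = cd − bd + bc.
This gives a 18×12 integer matrix of rank 12; reducing to Smith normal form yields diagonal entries (1,1,1,1,1,1,1,1,1,1,1,2).

Now H_k = ker ∂_k / im ∂_{k+1}, so:

  H_0: rank C_0 − rank ∂_1 = 7 − 6 = 1, and the invariant factors of ∂_1 are all 1, so H_0 ≅ Z.
  H_1: rank ker ∂_1 − rank ∂_2 = (18 − 6) − 12 = 0, and ∂_2 has invariant factor 2 > 1, so H_1 ≅ Z_2.
  H_2: rank ker ∂_2 − rank ∂_3 = (12 − 12) − 0 = 0, and there is no ∂_3, so H_2 ≅ 0.

As a check, the Euler characteristic is 7 − 18 + 12 = 1, which agrees with 1 − 0 + 0 = 1.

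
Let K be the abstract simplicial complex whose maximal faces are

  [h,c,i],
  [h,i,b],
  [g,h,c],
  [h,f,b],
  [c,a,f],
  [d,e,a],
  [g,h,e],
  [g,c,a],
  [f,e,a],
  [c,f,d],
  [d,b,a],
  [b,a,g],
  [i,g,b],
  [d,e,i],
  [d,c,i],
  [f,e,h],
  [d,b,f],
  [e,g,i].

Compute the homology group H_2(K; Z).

Fix the vertex order a < b < c < d < e < f < g < h < i and write every simplex with vertices in increasing order. Then dim K = 2 and the simplices of K are:

  0-simplices (9): a, b, c, d, e, f, g, h, i
  1-simplices (27): ab, ac, ad, ae, af, ag, bd, bf, bg, bh, bi, cd, cf, cg, ch, ci, de, df, di, ef, eg, eh, ei, fh, gh, gi, hi
  2-simplices (18): abd, abg, acf, acg, ade, aef, bdf, bfh, bgi, bhi, cdf, cdi, cgh, chi, dei, efh, egh, egi

Hence C_0 ≅ Z^9, C_1 ≅ Z^27, C_2 ≅ Z^18.

∂_1: C_1 → C_0 sends each edge [p,q] (with p < q) to q − p.
This gives a 9×27 integer matrix of rank 8; reducing to Smith normal form yields diagonal entries (1,1,1,1,1,1,1,1).

Boundary ∂_2: C_2 → C_1 sends each 2-simplex [p,q,r] to [q,r] − [p,r] + [p,q]. For instance
  ∂acf = cf − af + ac,
  ∂bgi = gi − bi + bg.
As a 27×18 matrix over Z this has rank 18, with invariant factors (1,1,1,1,1,1,1,1,1,1,1,1,1,1,1,1,1,2).

Computing H_k = (kernel of ∂_k) / (image of ∂_{k+1}):

  H_2: rank ker ∂_2 − rank ∂_3 = (18 − 18) − 0 = 0, and there is no ∂_3, so H_2 ≅ 0.

(K is a triangulation of the Klein bottle.)

H_2 ≅ 0.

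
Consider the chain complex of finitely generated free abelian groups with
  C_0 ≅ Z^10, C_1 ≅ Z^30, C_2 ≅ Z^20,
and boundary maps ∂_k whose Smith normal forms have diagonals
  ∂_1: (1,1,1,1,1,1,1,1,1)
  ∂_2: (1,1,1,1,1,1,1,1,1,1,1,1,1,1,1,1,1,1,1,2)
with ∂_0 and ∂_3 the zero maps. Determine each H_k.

H_0 = Z,  H_1 = Z × Z/2,  H_2 = 0.

H_0: b_0 = 10 − 0 − 9 = 1; torsion from ∂_1 factors > 1: none. So H_0 = Z.
H_1: b_1 = 30 − 9 − 20 = 1; torsion from ∂_2 factors > 1: [2]. So H_1 = Z × Z/2.
H_2: b_2 = 20 − 20 − 0 = 0; torsion from ∂_3 factors > 1: none. So H_2 = 0.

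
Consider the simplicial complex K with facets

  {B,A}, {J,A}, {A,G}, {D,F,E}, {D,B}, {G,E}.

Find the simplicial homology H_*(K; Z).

H_0 = Z,  H_1 = Z,  H_2 = 0.

K has 7 vertices, 8 edges, 1 triangle.
rank ∂_0 = 0, rank ∂_1 = 6 ⇒ b_0 = 7 − 0 − 6 = 1; all invariant factors of ∂_1 are 1 so no torsion. So H_0 = Z.
rank ∂_1 = 6, rank ∂_2 = 1 ⇒ b_1 = 8 − 6 − 1 = 1; all invariant factors of ∂_2 are 1 so no torsion. So H_1 = Z.
rank ∂_2 = 1, rank ∂_3 = 0 ⇒ b_2 = 1 − 1 − 0 = 0. So H_2 = 0.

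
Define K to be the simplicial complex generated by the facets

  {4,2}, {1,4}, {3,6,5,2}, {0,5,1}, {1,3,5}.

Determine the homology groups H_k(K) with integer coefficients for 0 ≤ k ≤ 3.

Fix the vertex order 0 < 1 < 2 < 3 < 4 < 5 < 6 and write every simplex with vertices in increasing order. Then dim K = 3 and the simplices of K are:

  0-simplices (7): [0], [1], [2], [3], [4], [5], [6]
  1-simplices (12): [0,1], [0,5], [1,3], [1,4], [1,5], [2,3], [2,4], [2,5], [2,6], [3,5], [3,6], [5,6]
  2-simplices (6): [0,1,5], [1,3,5], [2,3,5], [2,3,6], [2,5,6], [3,5,6]
  3-simplices (1): [2,3,5,6]

so the chain groups are C_0 ≅ Z^7, C_1 ≅ Z^12, C_2 ≅ Z^6, C_3 ≅ Z^1.

The boundary map ∂_1: C_1 → C_0 sends each edge [p,q] (with p < q) to q − p. For instance
  ∂[2,4] = [4] − [2].
This gives a 7×12 integer matrix of rank 6; reducing to Smith normal form yields diagonal entries (1,1,1,1,1,1).

Boundary ∂_2: C_2 → C_1 acts by ∂[p,q,r] = [q,r] − [p,r] + [p,q]. For instance
  ∂[1,3,5] = [3,5] − [1,5] + [1,3],
  ∂[2,3,6] = [3,6] − [2,6] + [2,3].
The resulting 12×6 matrix has rank 5, and its Smith normal form has invariant factors (1,1,1,1,1).

Boundary ∂_3: C_3 → C_2 sends each 3-simplex σ to the alternating sum Σ_i (−1)^i (σ with its i-th vertex removed). For instance
  ∂[2,3,5,6] = [3,5,6] − [2,5,6] + [2,3,6] − [2,3,5].
The 6×1 boundary matrix has rank 1 and Smith normal form diag(1).

Computing H_k = (kernel of ∂_k) / (image of ∂_{k+1}):

  H_0: rank C_0 − rank ∂_1 = 7 − 6 = 1, and the invariant factors of ∂_1 are all 1, so H_0 = Z.
  H_1: rank ker ∂_1 − rank ∂_2 = (12 − 6) − 5 = 1, and the invariant factors of ∂_2 are all 1, so H_1 = Z.
  H_2: rank ker ∂_2 − rank ∂_3 = (6 − 5) − 1 = 0, and the invariant factors of ∂_3 are all 1, so H_2 = 0.
  H_3: rank ker ∂_3 − rank ∂_4 = (1 − 1) − 0 = 0, and there is no ∂_4, so H_3 = 0.

As a check, the Euler characteristic is 7 − 12 + 6 − 1 = 0, which agrees with 1 − 1 + 0 − 0 = 0.

H_0 ≅ Z,  H_1 ≅ Z,  H_2 = 0,  H_3 = 0.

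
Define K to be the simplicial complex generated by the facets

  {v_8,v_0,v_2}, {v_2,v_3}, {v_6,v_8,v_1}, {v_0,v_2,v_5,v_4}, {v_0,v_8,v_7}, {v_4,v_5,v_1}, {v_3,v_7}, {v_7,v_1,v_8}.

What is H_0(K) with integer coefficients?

H_0 ≅ Z.

Order the vertices as v_0 < v_1 < v_2 < v_3 < v_4 < v_5 < v_6 < v_7 < v_8. Listing each simplex with vertices in this order, K has dimension 3 with simplices:

  0-simplices (9): [v_0], [v_1], [v_2], [v_3], [v_4], [v_5], [v_6], [v_7], [v_8]
  1-simplices (18): (18 of them)
  2-simplices (9): [v_0,v_2,v_4], [v_0,v_2,v_5], [v_0,v_2,v_8], [v_0,v_4,v_5], [v_0,v_7,v_8], [v_1,v_4,v_5], [v_1,v_6,v_8], [v_1,v_7,v_8], [v_2,v_4,v_5]
  3-simplices (1): [v_0,v_2,v_4,v_5]

so the chain groups are C_0 ≅ Z^9, C_1 ≅ Z^18, C_2 ≅ Z^9, C_3 ≅ Z^1.

Boundary ∂_1: C_1 → C_0 maps an edge to its endpoints' difference, ∂[p,q] = q − p. For instance
  ∂[v_0,v_5] = [v_5] − [v_0].
The resulting 9×18 matrix has rank 8, and its Smith normal form has invariant factors (1,1,1,1,1,1,1,1).

Boundary ∂_2: C_2 → C_1 sends each 2-simplex [p,q,r] to [q,r] − [p,r] + [p,q]. For instance
  ∂[v_0,v_7,v_8] = [v_7,v_8] − [v_0,v_8] + [v_0,v_7],
  ∂[v_1,v_6,v_8] = [v_6,v_8] − [v_1,v_8] + [v_1,v_6].
The 18×9 boundary matrix has rank 8 and Smith normal form diag(1,1,1,1,1,1,1,1).

∂_3: C_3 → C_2 sends each 3-simplex σ to the alternating sum Σ_i (−1)^i (σ with its i-th vertex removed). For instance
  ∂[v_0,v_2,v_4,v_5] = [v_2,v_4,v_5] − [v_0,v_4,v_5] + [v_0,v_2,v_5] − [v_0,v_2,v_4].
The resulting 9×1 matrix has rank 1, and its Smith normal form has invariant factors (1).

Now H_k = ker ∂_k / im ∂_{k+1}, so:

  H_0: rank C_0 − rank ∂_1 = 9 − 8 = 1, and the invariant factors of ∂_1 are all 1, so H_0 ≅ Z.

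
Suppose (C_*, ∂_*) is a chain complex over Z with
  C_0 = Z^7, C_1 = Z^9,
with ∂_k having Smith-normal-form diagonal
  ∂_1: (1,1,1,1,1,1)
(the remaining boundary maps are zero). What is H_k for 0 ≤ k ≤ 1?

H_0: b_0 = 7 − 0 − 6 = 1; torsion from ∂_1 factors > 1: none. So H_0 = Z.
H_1: b_1 = 9 − 6 − 0 = 3; torsion from ∂_2 factors > 1: none. So H_1 = Z^3.

H_0 = Z,  H_1 = Z^3.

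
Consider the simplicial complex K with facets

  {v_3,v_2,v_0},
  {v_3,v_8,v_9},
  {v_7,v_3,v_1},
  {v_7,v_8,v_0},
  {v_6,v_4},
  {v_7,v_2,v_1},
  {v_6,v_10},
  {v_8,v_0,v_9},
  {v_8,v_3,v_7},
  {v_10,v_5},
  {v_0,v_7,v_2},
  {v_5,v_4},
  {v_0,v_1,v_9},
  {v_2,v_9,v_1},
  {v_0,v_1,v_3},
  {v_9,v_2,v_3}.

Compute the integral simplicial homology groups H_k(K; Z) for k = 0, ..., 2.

H_0 ≅ Z^2,  H_1 ≅ Z ⊕ Z/2Z,  H_2 = 0.

Order the vertices as v_0 < v_1 < v_2 < v_3 < v_4 < v_5 < v_6 < v_7 < v_8 < v_9 < v_10. Listing each simplex with vertices in this order, K has dimension 2 with simplices:

  0-simplices (11): [v_0], [v_1], [v_2], [v_3], [v_4], [v_5], [v_6], [v_7], [v_8], [v_9], [v_10]
  1-simplices (22): (22 of them)
  2-simplices (12): (12 of them)

Hence C_0 ≅ Z^11, C_1 ≅ Z^22, C_2 ≅ Z^12.

∂_1: C_1 → C_0 sends each edge [p,q] (with p < q) to q − p. For instance
  ∂[v_4,v_5] = [v_5] − [v_4].
The 11×22 boundary matrix has rank 9 and Smith normal form diag(1,1,1,1,1,1,1,1,1).

The boundary map ∂_2: C_2 → C_1 sends each 2-simplex [p,q,r] to [q,r] − [p,r] + [p,q]. For instance
  ∂[v_0,v_1,v_3] = [v_1,v_3] − [v_0,v_3] + [v_0,v_1],
  ∂[v_0,v_2,v_3] = [v_2,v_3] − [v_0,v_3] + [v_0,v_2].
This gives a 22×12 integer matrix of rank 12; reducing to Smith normal form yields diagonal entries (1,1,1,1,1,1,1,1,1,1,1,2).

Reading off H_k = ker ∂_k / im ∂_{k+1}:

  H_0: rank C_0 − rank ∂_1 = 11 − 9 = 2, and the invariant factors of ∂_1 are all 1, so H_0 = Z^2.
  H_1: rank ker ∂_1 − rank ∂_2 = (22 − 9) − 12 = 1, and ∂_2 has invariant factor 2 > 1, so H_1 = Z ⊕ Z/2Z.
  H_2: rank ker ∂_2 − rank ∂_3 = (12 − 12) − 0 = 0, and there is no ∂_3, so H_2 = 0.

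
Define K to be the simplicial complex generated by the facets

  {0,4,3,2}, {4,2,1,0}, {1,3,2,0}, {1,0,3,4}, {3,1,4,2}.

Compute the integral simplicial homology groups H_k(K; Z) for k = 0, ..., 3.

H_0 ≅ Z,  H_1 = 0,  H_2 = 0,  H_3 ≅ Z.

Order the vertices as 0 < 1 < 2 < 3 < 4. Listing each simplex with vertices in this order, K has dimension 3 with simplices:

  0-simplices (5): [0], [1], [2], [3], [4]
  1-simplices (10): [0,1], [0,2], [0,3], [0,4], [1,2], [1,3], [1,4], [2,3], [2,4], [3,4]
  2-simplices (10): [0,1,2], [0,1,3], [0,1,4], [0,2,3], [0,2,4], [0,3,4], [1,2,3], [1,2,4], [1,3,4], [2,3,4]
  3-simplices (5): [0,1,2,3], [0,1,2,4], [0,1,3,4], [0,2,3,4], [1,2,3,4]

giving chain groups C_0 ≅ Z^5, C_1 ≅ Z^10, C_2 ≅ Z^10, C_3 ≅ Z^5.

∂_1: C_1 → C_0 is given by ∂[p,q] = [q] − [p].
The 5×10 boundary matrix has rank 4 and Smith normal form diag(1,1,1,1).

∂_2: C_2 → C_1 sends each 2-simplex [p,q,r] to [q,r] − [p,r] + [p,q]. For instance
  ∂[0,2,3] = [2,3] − [0,3] + [0,2],
  ∂[0,2,4] = [2,4] − [0,4] + [0,2].
This gives a 10×10 integer matrix of rank 6; reducing to Smith normal form yields diagonal entries (1,1,1,1,1,1).

Boundary ∂_3: C_3 → C_2 sends each 3-simplex σ to the alternating sum Σ_i (−1)^i (σ with its i-th vertex removed). For instance
  ∂[0,2,3,4] = [2,3,4] − [0,3,4] + [0,2,4] − [0,2,3],
  ∂[0,1,3,4] = [1,3,4] − [0,3,4] + [0,1,4] − [0,1,3].
The resulting 10×5 matrix has rank 4, and its Smith normal form has invariant factors (1,1,1,1).

Now H_k = ker ∂_k / im ∂_{k+1}, so:

  H_0: rank C_0 − rank ∂_1 = 5 − 4 = 1, and the invariant factors of ∂_1 are all 1, so H_0 = Z.
  H_1: rank ker ∂_1 − rank ∂_2 = (10 − 4) − 6 = 0, and the invariant factors of ∂_2 are all 1, so H_1 = 0.
  H_2: rank ker ∂_2 − rank ∂_3 = (10 − 6) − 4 = 0, and the invariant factors of ∂_3 are all 1, so H_2 = 0.
  H_3: rank ker ∂_3 − rank ∂_4 = (5 − 4) − 0 = 1, and there is no ∂_4, so H_3 = Z.

As a check, the Euler characteristic is 5 − 10 + 10 − 5 = 0, which agrees with 1 − 0 + 0 − 1 = 0.
(K is a triangulation of the 3-sphere S^3.)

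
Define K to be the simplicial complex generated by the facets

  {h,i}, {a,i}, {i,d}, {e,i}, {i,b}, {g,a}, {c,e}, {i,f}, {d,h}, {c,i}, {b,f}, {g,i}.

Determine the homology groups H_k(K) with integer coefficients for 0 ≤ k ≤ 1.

We work with the vertex ordering a < b < c < d < e < f < g < h < i. The simplices of K, each written with vertices in increasing order, are:

  0-simplices (9): a, b, c, d, e, f, g, h, i
  1-simplices (12): ag, ai, bf, bi, ce, ci, dh, di, ei, fi, gi, hi

so the chain groups are C_0 ≅ Z^9, C_1 ≅ Z^12.

∂_1: C_1 → C_0 is given by ∂[p,q] = [q] − [p]. For instance
  ∂hi = i − h.
The 9×12 boundary matrix has rank 8 and Smith normal form diag(1,1,1,1,1,1,1,1).

Reading off H_k = ker ∂_k / im ∂_{k+1}:

  H_0: rank C_0 − rank ∂_1 = 9 − 8 = 1, and the invariant factors of ∂_1 are all 1, so H_0 = Z.
  H_1: rank ker ∂_1 − rank ∂_2 = (12 − 8) − 0 = 4, and there is no ∂_2, so H_1 = Z^4.

As a check, the Euler characteristic is 9 − 12 = -3, which agrees with 1 − 4 = -3.
(K is a triangulation of a wedge of 4 circles.)

H_0 ≅ Z,  H_1 ≅ Z^4.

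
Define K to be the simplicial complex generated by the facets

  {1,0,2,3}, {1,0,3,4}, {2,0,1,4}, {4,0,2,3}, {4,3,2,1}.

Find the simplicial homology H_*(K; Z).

H_0 ≅ Z,  H_1 = 0,  H_2 = 0,  H_3 ≅ Z.

Fix the vertex order 0 < 1 < 2 < 3 < 4 and write every simplex with vertices in increasing order. Then dim K = 3 and the simplices of K are:

  0-simplices (5): [0], [1], [2], [3], [4]
  1-simplices (10): [0,1], [0,2], [0,3], [0,4], [1,2], [1,3], [1,4], [2,3], [2,4], [3,4]
  2-simplices (10): [0,1,2], [0,1,3], [0,1,4], [0,2,3], [0,2,4], [0,3,4], [1,2,3], [1,2,4], [1,3,4], [2,3,4]
  3-simplices (5): [0,1,2,3], [0,1,2,4], [0,1,3,4], [0,2,3,4], [1,2,3,4]

giving chain groups C_0 ≅ Z^5, C_1 ≅ Z^10, C_2 ≅ Z^10, C_3 ≅ Z^5.

Boundary ∂_1: C_1 → C_0 sends each edge [p,q] (with p < q) to q − p. For instance
  ∂[1,2] = [2] − [1].
The 5×10 boundary matrix has rank 4 and Smith normal form diag(1,1,1,1).

Boundary ∂_2: C_2 → C_1 acts by ∂[p,q,r] = [q,r] − [p,r] + [p,q]. For instance
  ∂[0,2,3] = [2,3] − [0,3] + [0,2],
  ∂[0,1,2] = [1,2] − [0,2] + [0,1].
The resulting 10×10 matrix has rank 6, and its Smith normal form has invariant factors (1,1,1,1,1,1).

Boundary ∂_3: C_3 → C_2 sends each 3-simplex σ to the alternating sum Σ_i (−1)^i (σ with its i-th vertex removed). For instance
  ∂[0,1,2,3] = [1,2,3] − [0,2,3] + [0,1,3] − [0,1,2],
  ∂[0,1,3,4] = [1,3,4] − [0,3,4] + [0,1,4] − [0,1,3].
As a 10×5 matrix over Z this has rank 4, with invariant factors (1,1,1,1).

Reading off H_k = ker ∂_k / im ∂_{k+1}:

  H_0: rank C_0 − rank ∂_1 = 5 − 4 = 1, and the invariant factors of ∂_1 are all 1, so H_0 ≅ Z.
  H_1: rank ker ∂_1 − rank ∂_2 = (10 − 4) − 6 = 0, and the invariant factors of ∂_2 are all 1, so H_1 ≅ 0.
  H_2: rank ker ∂_2 − rank ∂_3 = (10 − 6) − 4 = 0, and the invariant factors of ∂_3 are all 1, so H_2 ≅ 0.
  H_3: rank ker ∂_3 − rank ∂_4 = (5 − 4) − 0 = 1, and there is no ∂_4, so H_3 ≅ Z.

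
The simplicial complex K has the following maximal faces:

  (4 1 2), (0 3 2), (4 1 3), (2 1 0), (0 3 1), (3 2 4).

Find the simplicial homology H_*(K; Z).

Order the vertices as 0 < 1 < 2 < 3 < 4. Listing each simplex with vertices in this order, K has dimension 2 with simplices:

  0-simplices (5): [0], [1], [2], [3], [4]
  1-simplices (9): [0,1], [0,2], [0,3], [1,2], [1,3], [1,4], [2,3], [2,4], [3,4]
  2-simplices (6): [0,1,2], [0,1,3], [0,2,3], [1,2,4], [1,3,4], [2,3,4]

Hence C_0 ≅ Z^5, C_1 ≅ Z^9, C_2 ≅ Z^6.

∂_1: C_1 → C_0 maps an edge to its endpoints' difference, ∂[p,q] = q − p.
As a 5×9 matrix over Z this has rank 4, with invariant factors (1,1,1,1).

∂_2: C_2 → C_1 acts by ∂[p,q,r] = [q,r] − [p,r] + [p,q]. For instance
  ∂[0,1,2] = [1,2] − [0,2] + [0,1],
  ∂[1,3,4] = [3,4] − [1,4] + [1,3].
The resulting 9×6 matrix has rank 5, and its Smith normal form has invariant factors (1,1,1,1,1).

From H_k ≅ ker(∂_k) / im(∂_{k+1}) we obtain:

  H_0: rank C_0 − rank ∂_1 = 5 − 4 = 1, and the invariant factors of ∂_1 are all 1, so H_0 = Z.
  H_1: rank ker ∂_1 − rank ∂_2 = (9 − 4) − 5 = 0, and the invariant factors of ∂_2 are all 1, so H_1 = 0.
  H_2: rank ker ∂_2 − rank ∂_3 = (6 − 5) − 0 = 1, and there is no ∂_3, so H_2 = Z.

H_0 ≅ Z,  H_1 = 0,  H_2 ≅ Z.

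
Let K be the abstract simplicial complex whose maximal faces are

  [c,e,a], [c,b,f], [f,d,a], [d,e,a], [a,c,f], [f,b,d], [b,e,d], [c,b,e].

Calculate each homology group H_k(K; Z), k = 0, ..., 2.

Take the total order a < b < c < d < e < f on the vertex set. Then K (dimension 2) consists of the simplices:

  0-simplices (6): a, b, c, d, e, f
  1-simplices (12): ac, ad, ae, af, bc, bd, be, bf, ce, cf, de, df
  2-simplices (8): ace, acf, ade, adf, bce, bcf, bde, bdf

giving chain groups C_0 ≅ Z^6, C_1 ≅ Z^12, C_2 ≅ Z^8.

∂_1: C_1 → C_0 sends each edge [p,q] (with p < q) to q − p. For instance
  ∂bc = c − b.
The 6×12 boundary matrix has rank 5 and Smith normal form diag(1,1,1,1,1).

∂_2: C_2 → C_1 acts by ∂[p,q,r] = [q,r] − [p,r] + [p,q]. For instance
  ∂bce = ce − be + bc,
  ∂bde = de − be + bd.
As a 12×8 matrix over Z this has rank 7, with invariant factors (1,1,1,1,1,1,1).

Now H_k = ker ∂_k / im ∂_{k+1}, so:

  H_0: rank C_0 − rank ∂_1 = 6 − 5 = 1, and the invariant factors of ∂_1 are all 1, so H_0 = Z.
  H_1: rank ker ∂_1 − rank ∂_2 = (12 − 5) − 7 = 0, and the invariant factors of ∂_2 are all 1, so H_1 = 0.
  H_2: rank ker ∂_2 − rank ∂_3 = (8 − 7) − 0 = 1, and there is no ∂_3, so H_2 = Z.

H_0 = Z,  H_1 = 0,  H_2 = Z.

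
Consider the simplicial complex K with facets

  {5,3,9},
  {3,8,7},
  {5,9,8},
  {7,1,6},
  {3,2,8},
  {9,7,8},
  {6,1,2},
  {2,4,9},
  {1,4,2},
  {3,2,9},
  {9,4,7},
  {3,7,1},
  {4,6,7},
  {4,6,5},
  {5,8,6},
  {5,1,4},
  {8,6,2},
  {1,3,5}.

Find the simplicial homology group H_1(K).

H_1 = Z ⊕ Z/2.

Order the vertices as 1 < 2 < 3 < 4 < 5 < 6 < 7 < 8 < 9. Listing each simplex with vertices in this order, K has dimension 2 with simplices:

  0-simplices (9): [1], [2], [3], [4], [5], [6], [7], [8], [9]
  1-simplices (27): (27 of them)
  2-simplices (18): [1,2,4], [1,2,6], [1,3,5], [1,3,7], [1,4,5], [1,6,7], [2,3,8], [2,3,9], [2,4,9], [2,6,8], [3,5,9], [3,7,8], [4,5,6], [4,6,7], [4,7,9], [5,6,8], [5,8,9], [7,8,9]

giving chain groups C_0 ≅ Z^9, C_1 ≅ Z^27, C_2 ≅ Z^18.

The boundary map ∂_1: C_1 → C_0 maps an edge to its endpoints' difference, ∂[p,q] = q − p. For instance
  ∂[4,7] = [7] − [4].
This gives a 9×27 integer matrix of rank 8; reducing to Smith normal form yields diagonal entries (1,1,1,1,1,1,1,1).

∂_2: C_2 → C_1 sends each 2-simplex [p,q,r] to [q,r] − [p,r] + [p,q]. For instance
  ∂[1,2,4] = [2,4] − [1,4] + [1,2],
  ∂[5,8,9] = [8,9] − [5,9] + [5,8].
This gives a 27×18 integer matrix of rank 18; reducing to Smith normal form yields diagonal entries (1,1,1,1,1,1,1,1,1,1,1,1,1,1,1,1,1,2).

Computing H_k = (kernel of ∂_k) / (image of ∂_{k+1}):

  H_1: rank ker ∂_1 − rank ∂_2 = (27 − 8) − 18 = 1, and ∂_2 has invariant factor 2 > 1, so H_1 = Z ⊕ Z/2.

(K is a triangulation of the Klein bottle.)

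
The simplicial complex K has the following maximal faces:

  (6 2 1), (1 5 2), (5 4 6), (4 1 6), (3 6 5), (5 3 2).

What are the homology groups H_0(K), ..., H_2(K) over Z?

Order the vertices as 1 < 2 < 3 < 4 < 5 < 6. Listing each simplex with vertices in this order, K has dimension 2 with simplices:

  0-simplices (6): [1], [2], [3], [4], [5], [6]
  1-simplices (12): [1,2], [1,4], [1,5], [1,6], [2,3], [2,5], [2,6], [3,5], [3,6], [4,5], [4,6], [5,6]
  2-simplices (6): [1,2,5], [1,2,6], [1,4,6], [2,3,5], [3,5,6], [4,5,6]

so the chain groups are C_0 ≅ Z^6, C_1 ≅ Z^12, C_2 ≅ Z^6.

The boundary map ∂_1: C_1 → C_0 is given by ∂[p,q] = [q] − [p].
The resulting 6×12 matrix has rank 5, and its Smith normal form has invariant factors (1,1,1,1,1).

The boundary map ∂_2: C_2 → C_1 sends each 2-simplex [p,q,r] to [q,r] − [p,r] + [p,q]. For instance
  ∂[1,4,6] = [4,6] − [1,6] + [1,4],
  ∂[1,2,5] = [2,5] − [1,5] + [1,2].
This gives a 12×6 integer matrix of rank 6; reducing to Smith normal form yields diagonal entries (1,1,1,1,1,1).

Now H_k = ker ∂_k / im ∂_{k+1}, so:

  H_0: rank C_0 − rank ∂_1 = 6 − 5 = 1, and the invariant factors of ∂_1 are all 1, so H_0 ≅ Z.
  H_1: rank ker ∂_1 − rank ∂_2 = (12 − 5) − 6 = 1, and the invariant factors of ∂_2 are all 1, so H_1 ≅ Z.
  H_2: rank ker ∂_2 − rank ∂_3 = (6 − 6) − 0 = 0, and there is no ∂_3, so H_2 ≅ 0.

As a check, the Euler characteristic is 6 − 12 + 6 = 0, which agrees with 1 − 1 + 0 = 0.
(K is a triangulation of the cylinder S^1 x I.)

H_0 = Z,  H_1 = Z,  H_2 = 0.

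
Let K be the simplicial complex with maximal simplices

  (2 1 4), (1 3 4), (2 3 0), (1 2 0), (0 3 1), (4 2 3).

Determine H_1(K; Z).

Fix the vertex order 0 < 1 < 2 < 3 < 4 and write every simplex with vertices in increasing order. Then dim K = 2 and the simplices of K are:

  0-simplices (5): [0], [1], [2], [3], [4]
  1-simplices (9): [0,1], [0,2], [0,3], [1,2], [1,3], [1,4], [2,3], [2,4], [3,4]
  2-simplices (6): [0,1,2], [0,1,3], [0,2,3], [1,2,4], [1,3,4], [2,3,4]

giving chain groups C_0 ≅ Z^5, C_1 ≅ Z^9, C_2 ≅ Z^6.

Boundary ∂_1: C_1 → C_0 sends each edge [p,q] (with p < q) to q − p. For instance
  ∂[3,4] = [4] − [3].
The resulting 5×9 matrix has rank 4, and its Smith normal form has invariant factors (1,1,1,1).

Boundary ∂_2: C_2 → C_1 maps a triangle to the signed sum of its edges. For instance
  ∂[1,3,4] = [3,4] − [1,4] + [1,3],
  ∂[1,2,4] = [2,4] − [1,4] + [1,2].
The 9×6 boundary matrix has rank 5 and Smith normal form diag(1,1,1,1,1).

From H_k ≅ ker(∂_k) / im(∂_{k+1}) we obtain:

  H_1: rank ker ∂_1 − rank ∂_2 = (9 − 4) − 5 = 0, and the invariant factors of ∂_2 are all 1, so H_1 ≅ 0.

H_1 ≅ 0.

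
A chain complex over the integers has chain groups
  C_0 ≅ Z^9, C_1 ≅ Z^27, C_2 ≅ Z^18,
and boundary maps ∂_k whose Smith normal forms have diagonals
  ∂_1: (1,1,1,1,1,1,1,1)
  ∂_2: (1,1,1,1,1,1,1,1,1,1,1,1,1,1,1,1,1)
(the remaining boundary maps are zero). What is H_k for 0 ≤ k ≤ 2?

H_0: b_0 = 9 − 0 − 8 = 1; torsion from ∂_1 factors > 1: none. So H_0 ≅ Z.
H_1: b_1 = 27 − 8 − 17 = 2; torsion from ∂_2 factors > 1: none. So H_1 ≅ Z^2.
H_2: b_2 = 18 − 17 − 0 = 1; torsion from ∂_3 factors > 1: none. So H_2 ≅ Z.

H_0 ≅ Z,  H_1 ≅ Z^2,  H_2 ≅ Z.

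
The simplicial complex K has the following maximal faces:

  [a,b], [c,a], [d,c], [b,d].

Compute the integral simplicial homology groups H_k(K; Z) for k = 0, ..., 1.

H_0 = Z,  H_1 = Z.

We work with the vertex ordering a < b < c < d. The simplices of K, each written with vertices in increasing order, are:

  0-simplices (4): a, b, c, d
  1-simplices (4): ab, ac, bd, cd

giving chain groups C_0 ≅ Z^4, C_1 ≅ Z^4.

The boundary map ∂_1: C_1 → C_0 sends each edge [p,q] (with p < q) to q − p. For instance
  ∂ac = c − a.
This gives a 4×4 integer matrix of rank 3; reducing to Smith normal form yields diagonal entries (1,1,1).

Computing H_k = (kernel of ∂_k) / (image of ∂_{k+1}):

  H_0: rank C_0 − rank ∂_1 = 4 − 3 = 1, and the invariant factors of ∂_1 are all 1, so H_0 ≅ Z.
  H_1: rank ker ∂_1 − rank ∂_2 = (4 − 3) − 0 = 1, and there is no ∂_2, so H_1 ≅ Z.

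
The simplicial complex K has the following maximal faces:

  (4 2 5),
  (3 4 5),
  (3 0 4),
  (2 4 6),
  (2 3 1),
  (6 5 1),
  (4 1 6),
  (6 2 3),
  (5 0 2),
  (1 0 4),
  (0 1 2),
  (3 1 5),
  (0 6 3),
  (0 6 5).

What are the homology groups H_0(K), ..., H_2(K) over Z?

We work with the vertex ordering 0 < 1 < 2 < 3 < 4 < 5 < 6. The simplices of K, each written with vertices in increasing order, are:

  0-simplices (7): [0], [1], [2], [3], [4], [5], [6]
  1-simplices (21): [0,1], [0,2], [0,3], [0,4], [0,5], [0,6], [1,2], [1,3], [1,4], [1,5], [1,6], [2,3], [2,4], [2,5], [2,6], [3,4], [3,5], [3,6], [4,5], [4,6], [5,6]
  2-simplices (14): [0,1,2], [0,1,4], [0,2,5], [0,3,4], [0,3,6], [0,5,6], [1,2,3], [1,3,5], [1,4,6], [1,5,6], [2,3,6], [2,4,5], [2,4,6], [3,4,5]

giving chain groups C_0 ≅ Z^7, C_1 ≅ Z^21, C_2 ≅ Z^14.

The boundary map ∂_1: C_1 → C_0 sends each edge [p,q] (with p < q) to q − p.
The 7×21 boundary matrix has rank 6 and Smith normal form diag(1,1,1,1,1,1).

The boundary map ∂_2: C_2 → C_1 acts by ∂[p,q,r] = [q,r] − [p,r] + [p,q]. For instance
  ∂[0,5,6] = [5,6] − [0,6] + [0,5],
  ∂[1,3,5] = [3,5] − [1,5] + [1,3].
The 21×14 boundary matrix has rank 13 and Smith normal form diag(1,1,1,1,1,1,1,1,1,1,1,1,1).

Now H_k = ker ∂_k / im ∂_{k+1}, so:

  H_0: rank C_0 − rank ∂_1 = 7 − 6 = 1, and the invariant factors of ∂_1 are all 1, so H_0 = Z.
  H_1: rank ker ∂_1 − rank ∂_2 = (21 − 6) − 13 = 2, and the invariant factors of ∂_2 are all 1, so H_1 = Z^2.
  H_2: rank ker ∂_2 − rank ∂_3 = (14 − 13) − 0 = 1, and there is no ∂_3, so H_2 = Z.

As a check, the Euler characteristic is 7 − 21 + 14 = 0, which agrees with 1 − 2 + 1 = 0.
(K is a triangulation of the torus T^2.)

H_0 ≅ Z,  H_1 ≅ Z^2,  H_2 ≅ Z.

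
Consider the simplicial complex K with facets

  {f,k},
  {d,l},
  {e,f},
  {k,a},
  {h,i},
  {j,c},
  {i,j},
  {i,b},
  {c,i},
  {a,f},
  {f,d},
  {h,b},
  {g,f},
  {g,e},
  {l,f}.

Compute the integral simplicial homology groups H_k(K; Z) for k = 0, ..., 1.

Order the vertices as a < b < c < d < e < f < g < h < i < j < k < l. Listing each simplex with vertices in this order, K has dimension 1 with simplices:

  0-simplices (12): a, b, c, d, e, f, g, h, i, j, k, l
  1-simplices (15): af, ak, bh, bi, ci, cj, df, dl, ef, eg, fg, fk, fl, hi, ij

giving chain groups C_0 ≅ Z^12, C_1 ≅ Z^15.

The boundary map ∂_1: C_1 → C_0 sends each edge [p,q] (with p < q) to q − p.
This gives a 12×15 integer matrix of rank 10; reducing to Smith normal form yields diagonal entries (1,1,1,1,1,1,1,1,1,1).

From H_k ≅ ker(∂_k) / im(∂_{k+1}) we obtain:

  H_0: rank C_0 − rank ∂_1 = 12 − 10 = 2, and the invariant factors of ∂_1 are all 1, so H_0 = Z^2.
  H_1: rank ker ∂_1 − rank ∂_2 = (15 − 10) − 0 = 5, and there is no ∂_2, so H_1 = Z^5.

As a check, the Euler characteristic is 12 − 15 = -3, which agrees with 2 − 5 = -3.

H_0 ≅ Z^2,  H_1 ≅ Z^5.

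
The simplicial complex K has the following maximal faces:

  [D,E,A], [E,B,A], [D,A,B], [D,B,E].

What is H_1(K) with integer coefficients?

H_1 ≅ 0.

We work with the vertex ordering A < B < D < E. The simplices of K, each written with vertices in increasing order, are:

  0-simplices (4): A, B, D, E
  1-simplices (6): AB, AD, AE, BD, BE, DE
  2-simplices (4): ABD, ABE, ADE, BDE

so the chain groups are C_0 ≅ Z^4, C_1 ≅ Z^6, C_2 ≅ Z^4.

∂_1: C_1 → C_0 sends each edge [p,q] (with p < q) to q − p. For instance
  ∂AB = B − A.
The 4×6 boundary matrix has rank 3 and Smith normal form diag(1,1,1).

∂_2: C_2 → C_1 acts by ∂[p,q,r] = [q,r] − [p,r] + [p,q]. For instance
  ∂ADE = DE − AE + AD,
  ∂ABE = BE − AE + AB.
The 6×4 boundary matrix has rank 3 and Smith normal form diag(1,1,1).

Computing H_k = (kernel of ∂_k) / (image of ∂_{k+1}):

  H_1: rank ker ∂_1 − rank ∂_2 = (6 − 3) − 3 = 0, and the invariant factors of ∂_2 are all 1, so H_1 = 0.

(K is a triangulation of the 2-sphere S^2.)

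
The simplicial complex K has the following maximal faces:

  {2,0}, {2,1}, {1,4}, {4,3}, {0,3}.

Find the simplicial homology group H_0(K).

H_0 = Z.

We work with the vertex ordering 0 < 1 < 2 < 3 < 4. The simplices of K, each written with vertices in increasing order, are:

  0-simplices (5): [0], [1], [2], [3], [4]
  1-simplices (5): [0,2], [0,3], [1,2], [1,4], [3,4]

giving chain groups C_0 ≅ Z^5, C_1 ≅ Z^5.

∂_1: C_1 → C_0 is given by ∂[p,q] = [q] − [p]. For instance
  ∂[3,4] = [4] − [3].
The 5×5 boundary matrix has rank 4 and Smith normal form diag(1,1,1,1).

Now H_k = ker ∂_k / im ∂_{k+1}, so:

  H_0: rank C_0 − rank ∂_1 = 5 − 4 = 1, and the invariant factors of ∂_1 are all 1, so H_0 ≅ Z.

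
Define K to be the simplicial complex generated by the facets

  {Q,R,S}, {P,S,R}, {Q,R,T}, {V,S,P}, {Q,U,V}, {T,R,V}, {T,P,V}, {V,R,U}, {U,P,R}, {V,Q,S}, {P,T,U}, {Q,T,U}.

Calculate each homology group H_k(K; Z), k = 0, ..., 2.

H_0 = Z,  H_1 = Z/2,  H_2 = 0.

Take the total order P < Q < R < S < T < U < V on the vertex set. Then K (dimension 2) consists of the simplices:

  0-simplices (7): P, Q, R, S, T, U, V
  1-simplices (18): PR, PS, PT, PU, PV, QR, QS, QT, QU, QV, RS, RT, RU, RV, SV, TU, TV, UV
  2-simplices (12): PRS, PRU, PSV, PTU, PTV, QRS, QRT, QSV, QTU, QUV, RTV, RUV

so the chain groups are C_0 ≅ Z^7, C_1 ≅ Z^18, C_2 ≅ Z^12.

Boundary ∂_1: C_1 → C_0 sends each edge [p,q] (with p < q) to q − p.
The resulting 7×18 matrix has rank 6, and its Smith normal form has invariant factors (1,1,1,1,1,1).

Boundary ∂_2: C_2 → C_1 sends each 2-simplex [p,q,r] to [q,r] − [p,r] + [p,q]. For instance
  ∂QRT = RT − QT + QR,
  ∂QTU = TU − QU + QT.
As a 18×12 matrix over Z this has rank 12, with invariant factors (1,1,1,1,1,1,1,1,1,1,1,2).

From H_k ≅ ker(∂_k) / im(∂_{k+1}) we obtain:

  H_0: rank C_0 − rank ∂_1 = 7 − 6 = 1, and the invariant factors of ∂_1 are all 1, so H_0 ≅ Z.
  H_1: rank ker ∂_1 − rank ∂_2 = (18 − 6) − 12 = 0, and ∂_2 has invariant factor 2 > 1, so H_1 ≅ Z/2.
  H_2: rank ker ∂_2 − rank ∂_3 = (12 − 12) − 0 = 0, and there is no ∂_3, so H_2 ≅ 0.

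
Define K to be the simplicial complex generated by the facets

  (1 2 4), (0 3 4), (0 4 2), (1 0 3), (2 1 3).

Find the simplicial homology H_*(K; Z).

We work with the vertex ordering 0 < 1 < 2 < 3 < 4. The simplices of K, each written with vertices in increasing order, are:

  0-simplices (5): [0], [1], [2], [3], [4]
  1-simplices (10): [0,1], [0,2], [0,3], [0,4], [1,2], [1,3], [1,4], [2,3], [2,4], [3,4]
  2-simplices (5): [0,1,3], [0,2,4], [0,3,4], [1,2,3], [1,2,4]

giving chain groups C_0 ≅ Z^5, C_1 ≅ Z^10, C_2 ≅ Z^5.

∂_1: C_1 → C_0 is given by ∂[p,q] = [q] − [p]. For instance
  ∂[1,2] = [2] − [1].
As a 5×10 matrix over Z this has rank 4, with invariant factors (1,1,1,1).

The boundary map ∂_2: C_2 → C_1 acts by ∂[p,q,r] = [q,r] − [p,r] + [p,q]. For instance
  ∂[0,1,3] = [1,3] − [0,3] + [0,1],
  ∂[1,2,4] = [2,4] − [1,4] + [1,2].
This gives a 10×5 integer matrix of rank 5; reducing to Smith normal form yields diagonal entries (1,1,1,1,1).

Computing H_k = (kernel of ∂_k) / (image of ∂_{k+1}):

  H_0: rank C_0 − rank ∂_1 = 5 − 4 = 1, and the invariant factors of ∂_1 are all 1, so H_0 ≅ Z.
  H_1: rank ker ∂_1 − rank ∂_2 = (10 − 4) − 5 = 1, and the invariant factors of ∂_2 are all 1, so H_1 ≅ Z.
  H_2: rank ker ∂_2 − rank ∂_3 = (5 − 5) − 0 = 0, and there is no ∂_3, so H_2 ≅ 0.

H_0 ≅ Z,  H_1 ≅ Z,  H_2 = 0.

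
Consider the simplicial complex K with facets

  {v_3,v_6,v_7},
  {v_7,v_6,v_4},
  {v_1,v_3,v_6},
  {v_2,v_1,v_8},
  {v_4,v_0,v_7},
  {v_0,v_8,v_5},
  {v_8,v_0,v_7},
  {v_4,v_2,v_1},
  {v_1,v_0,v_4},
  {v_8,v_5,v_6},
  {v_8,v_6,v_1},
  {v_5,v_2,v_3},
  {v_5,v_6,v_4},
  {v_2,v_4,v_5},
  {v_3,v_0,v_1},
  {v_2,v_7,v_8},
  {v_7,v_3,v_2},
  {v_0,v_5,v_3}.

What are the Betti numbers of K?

b_0 = 1, b_1 = 2, b_2 = 1.

We work with the vertex ordering v_0 < v_1 < v_2 < v_3 < v_4 < v_5 < v_6 < v_7 < v_8. The simplices of K, each written with vertices in increasing order, are:

  0-simplices (9): [v_0], [v_1], [v_2], [v_3], [v_4], [v_5], [v_6], [v_7], [v_8]
  1-simplices (27): (27 of them)
  2-simplices (18): (18 of them)

giving chain groups C_0 ≅ Z^9, C_1 ≅ Z^27, C_2 ≅ Z^18.

The boundary map ∂_1: C_1 → C_0 sends each edge [p,q] (with p < q) to q − p. For instance
  ∂[v_3,v_7] = [v_7] − [v_3].
As a 9×27 matrix over Z this has rank 8, with invariant factors (1,1,1,1,1,1,1,1).

Boundary ∂_2: C_2 → C_1 acts by ∂[p,q,r] = [q,r] − [p,r] + [p,q]. For instance
  ∂[v_0,v_4,v_7] = [v_4,v_7] − [v_0,v_7] + [v_0,v_4],
  ∂[v_4,v_5,v_6] = [v_5,v_6] − [v_4,v_6] + [v_4,v_5].
This gives a 27×18 integer matrix of rank 17; reducing to Smith normal form yields diagonal entries (1,1,1,1,1,1,1,1,1,1,1,1,1,1,1,1,1).

Reading off H_k = ker ∂_k / im ∂_{k+1}:

  H_0: rank C_0 − rank ∂_1 = 9 − 8 = 1, and the invariant factors of ∂_1 are all 1, so H_0 = Z.
  H_1: rank ker ∂_1 − rank ∂_2 = (27 − 8) − 17 = 2, and the invariant factors of ∂_2 are all 1, so H_1 = Z^2.
  H_2: rank ker ∂_2 − rank ∂_3 = (18 − 17) − 0 = 1, and there is no ∂_3, so H_2 = Z.

As a check, the Euler characteristic is 9 − 27 + 18 = 0, which agrees with 1 − 2 + 1 = 0.
(K is a triangulation of the torus T^2.)

Hence the Betti numbers are b_0 = 1, b_1 = 2, b_2 = 1.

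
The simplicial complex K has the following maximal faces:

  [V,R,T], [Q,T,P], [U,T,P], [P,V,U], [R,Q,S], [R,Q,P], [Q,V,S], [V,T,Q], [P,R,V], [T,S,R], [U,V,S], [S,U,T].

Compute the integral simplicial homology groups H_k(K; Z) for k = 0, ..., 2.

Order the vertices as P < Q < R < S < T < U < V. Listing each simplex with vertices in this order, K has dimension 2 with simplices:

  0-simplices (7): P, Q, R, S, T, U, V
  1-simplices (18): PQ, PR, PT, PU, PV, QR, QS, QT, QV, RS, RT, RV, ST, SU, SV, TU, TV, UV
  2-simplices (12): PQR, PQT, PRV, PTU, PUV, QRS, QSV, QTV, RST, RTV, STU, SUV

giving chain groups C_0 ≅ Z^7, C_1 ≅ Z^18, C_2 ≅ Z^12.

The boundary map ∂_1: C_1 → C_0 maps an edge to its endpoints' difference, ∂[p,q] = q − p.
The 7×18 boundary matrix has rank 6 and Smith normal form diag(1,1,1,1,1,1).

The boundary map ∂_2: C_2 → C_1 sends each 2-simplex [p,q,r] to [q,r] − [p,r] + [p,q]. For instance
  ∂QSV = SV − QV + QS,
  ∂PQR = QR − PR + PQ.
As a 18×12 matrix over Z this has rank 12, with invariant factors (1,1,1,1,1,1,1,1,1,1,1,2).

Computing H_k = (kernel of ∂_k) / (image of ∂_{k+1}):

  H_0: rank C_0 − rank ∂_1 = 7 − 6 = 1, and the invariant factors of ∂_1 are all 1, so H_0 = Z.
  H_1: rank ker ∂_1 − rank ∂_2 = (18 − 6) − 12 = 0, and ∂_2 has invariant factor 2 > 1, so H_1 = Z/2.
  H_2: rank ker ∂_2 − rank ∂_3 = (12 − 12) − 0 = 0, and there is no ∂_3, so H_2 = 0.

As a check, the Euler characteristic is 7 − 18 + 12 = 1, which agrees with 1 − 0 + 0 = 1.

H_0 ≅ Z,  H_1 ≅ Z/2,  H_2 = 0.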